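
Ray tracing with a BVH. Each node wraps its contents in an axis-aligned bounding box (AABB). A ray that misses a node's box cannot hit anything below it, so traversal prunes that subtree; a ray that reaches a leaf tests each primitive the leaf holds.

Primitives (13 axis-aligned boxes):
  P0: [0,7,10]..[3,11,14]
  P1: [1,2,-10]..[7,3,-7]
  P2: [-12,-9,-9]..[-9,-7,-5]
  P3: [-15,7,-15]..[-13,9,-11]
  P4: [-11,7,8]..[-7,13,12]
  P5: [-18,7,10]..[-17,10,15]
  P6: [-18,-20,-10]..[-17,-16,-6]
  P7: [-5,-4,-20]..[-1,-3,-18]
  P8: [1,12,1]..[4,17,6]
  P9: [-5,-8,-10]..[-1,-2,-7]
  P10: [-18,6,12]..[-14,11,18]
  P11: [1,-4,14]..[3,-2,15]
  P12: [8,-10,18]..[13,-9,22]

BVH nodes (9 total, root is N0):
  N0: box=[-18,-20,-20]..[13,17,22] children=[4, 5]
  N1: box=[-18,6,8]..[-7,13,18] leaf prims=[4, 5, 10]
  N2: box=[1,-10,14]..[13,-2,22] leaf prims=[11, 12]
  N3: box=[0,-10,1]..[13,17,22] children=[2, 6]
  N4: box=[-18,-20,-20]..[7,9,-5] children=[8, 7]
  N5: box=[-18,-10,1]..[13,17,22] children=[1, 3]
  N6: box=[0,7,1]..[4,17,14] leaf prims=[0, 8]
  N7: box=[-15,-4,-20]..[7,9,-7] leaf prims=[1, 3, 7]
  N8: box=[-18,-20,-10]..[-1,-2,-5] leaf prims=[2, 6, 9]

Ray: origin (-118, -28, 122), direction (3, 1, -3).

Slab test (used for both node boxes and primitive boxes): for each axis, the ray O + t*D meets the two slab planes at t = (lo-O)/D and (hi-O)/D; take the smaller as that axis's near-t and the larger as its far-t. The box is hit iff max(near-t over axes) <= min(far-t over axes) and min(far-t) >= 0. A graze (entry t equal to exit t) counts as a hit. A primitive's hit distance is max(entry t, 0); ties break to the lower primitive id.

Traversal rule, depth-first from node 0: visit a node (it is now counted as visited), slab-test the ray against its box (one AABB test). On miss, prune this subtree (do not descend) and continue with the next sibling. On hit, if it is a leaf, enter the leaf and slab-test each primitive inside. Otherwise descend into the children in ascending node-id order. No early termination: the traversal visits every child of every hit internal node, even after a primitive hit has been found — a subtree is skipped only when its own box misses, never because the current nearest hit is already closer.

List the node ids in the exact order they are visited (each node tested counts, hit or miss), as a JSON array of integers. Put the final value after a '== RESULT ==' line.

Walk:
N0 x:[100/3,131/3] y:[8,45] z:[100/3,142/3] -> hit [100/3,131/3], descend [4, 5]
  N4 x:[100/3,125/3] y:[8,37] z:[127/3,142/3] -> miss, prune
  N5 x:[100/3,131/3] y:[18,45] z:[100/3,121/3] -> hit [100/3,121/3], descend [1, 3]
    N1 x:[100/3,37] y:[34,41] z:[104/3,38] -> hit [104/3,37] leaf, test {P4@t=110/3, P5(miss), P10@t=104/3}
    N3 x:[118/3,131/3] y:[18,45] z:[100/3,121/3] -> hit [118/3,121/3], descend [2, 6]
      N2 x:[119/3,131/3] y:[18,26] z:[100/3,36] -> miss, prune
      N6 x:[118/3,122/3] y:[35,45] z:[36,121/3] -> hit [118/3,121/3] leaf, test {P0(miss), P8@t=40}

order=[0, 4, 5, 1, 3, 2, 6]  |boxes|=7  |leaves|=2  hit=P10

== RESULT ==
[0, 4, 5, 1, 3, 2, 6]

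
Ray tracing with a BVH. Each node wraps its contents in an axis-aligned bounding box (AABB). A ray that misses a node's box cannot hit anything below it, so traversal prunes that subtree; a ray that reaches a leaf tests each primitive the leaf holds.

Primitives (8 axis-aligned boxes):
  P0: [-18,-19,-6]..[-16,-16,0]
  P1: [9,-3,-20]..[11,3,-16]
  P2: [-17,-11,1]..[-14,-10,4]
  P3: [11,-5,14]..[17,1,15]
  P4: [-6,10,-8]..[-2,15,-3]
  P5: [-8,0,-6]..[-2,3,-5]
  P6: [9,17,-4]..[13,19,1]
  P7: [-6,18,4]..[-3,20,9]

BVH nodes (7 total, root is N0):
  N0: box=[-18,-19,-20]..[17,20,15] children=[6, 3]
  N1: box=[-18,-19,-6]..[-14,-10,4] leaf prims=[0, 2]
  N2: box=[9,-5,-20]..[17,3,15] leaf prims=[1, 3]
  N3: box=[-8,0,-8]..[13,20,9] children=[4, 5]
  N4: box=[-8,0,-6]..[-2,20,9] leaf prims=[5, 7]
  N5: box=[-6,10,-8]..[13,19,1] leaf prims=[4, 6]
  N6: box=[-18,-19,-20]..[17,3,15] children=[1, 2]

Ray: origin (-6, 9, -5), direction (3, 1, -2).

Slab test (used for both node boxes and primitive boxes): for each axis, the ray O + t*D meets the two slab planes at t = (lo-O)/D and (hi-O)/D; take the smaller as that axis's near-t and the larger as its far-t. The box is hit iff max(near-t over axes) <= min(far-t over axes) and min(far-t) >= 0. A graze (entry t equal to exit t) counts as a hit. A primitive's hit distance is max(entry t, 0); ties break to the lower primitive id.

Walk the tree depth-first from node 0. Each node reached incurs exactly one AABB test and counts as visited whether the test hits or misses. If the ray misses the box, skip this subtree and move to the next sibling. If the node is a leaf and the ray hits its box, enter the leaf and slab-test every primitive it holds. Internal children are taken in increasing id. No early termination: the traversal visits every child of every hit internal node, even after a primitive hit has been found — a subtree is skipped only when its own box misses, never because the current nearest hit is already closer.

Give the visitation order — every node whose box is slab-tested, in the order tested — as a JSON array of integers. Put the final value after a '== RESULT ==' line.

Walk:
N0 x:[-4,23/3] y:[-28,11] z:[-10,15/2] -> hit [-4,15/2], descend [3, 6]
  N3 x:[-2/3,19/3] y:[-9,11] z:[-7,3/2] -> hit [-2/3,3/2], descend [4, 5]
    N4 x:[-2/3,4/3] y:[-9,11] z:[-7,1/2] -> hit [-2/3,1/2] leaf, test {P5(miss), P7(miss)}
    N5 x:[0,19/3] y:[1,10] z:[-3,3/2] -> hit [1,3/2] leaf, test {P4@t=1, P6(miss)}
  N6 x:[-4,23/3] y:[-28,-6] z:[-10,15/2] -> miss, prune

5 AABB tests over nodes [0, 3, 4, 5, 6]; 2 leaves entered; closest P4.

== RESULT ==
[0, 3, 4, 5, 6]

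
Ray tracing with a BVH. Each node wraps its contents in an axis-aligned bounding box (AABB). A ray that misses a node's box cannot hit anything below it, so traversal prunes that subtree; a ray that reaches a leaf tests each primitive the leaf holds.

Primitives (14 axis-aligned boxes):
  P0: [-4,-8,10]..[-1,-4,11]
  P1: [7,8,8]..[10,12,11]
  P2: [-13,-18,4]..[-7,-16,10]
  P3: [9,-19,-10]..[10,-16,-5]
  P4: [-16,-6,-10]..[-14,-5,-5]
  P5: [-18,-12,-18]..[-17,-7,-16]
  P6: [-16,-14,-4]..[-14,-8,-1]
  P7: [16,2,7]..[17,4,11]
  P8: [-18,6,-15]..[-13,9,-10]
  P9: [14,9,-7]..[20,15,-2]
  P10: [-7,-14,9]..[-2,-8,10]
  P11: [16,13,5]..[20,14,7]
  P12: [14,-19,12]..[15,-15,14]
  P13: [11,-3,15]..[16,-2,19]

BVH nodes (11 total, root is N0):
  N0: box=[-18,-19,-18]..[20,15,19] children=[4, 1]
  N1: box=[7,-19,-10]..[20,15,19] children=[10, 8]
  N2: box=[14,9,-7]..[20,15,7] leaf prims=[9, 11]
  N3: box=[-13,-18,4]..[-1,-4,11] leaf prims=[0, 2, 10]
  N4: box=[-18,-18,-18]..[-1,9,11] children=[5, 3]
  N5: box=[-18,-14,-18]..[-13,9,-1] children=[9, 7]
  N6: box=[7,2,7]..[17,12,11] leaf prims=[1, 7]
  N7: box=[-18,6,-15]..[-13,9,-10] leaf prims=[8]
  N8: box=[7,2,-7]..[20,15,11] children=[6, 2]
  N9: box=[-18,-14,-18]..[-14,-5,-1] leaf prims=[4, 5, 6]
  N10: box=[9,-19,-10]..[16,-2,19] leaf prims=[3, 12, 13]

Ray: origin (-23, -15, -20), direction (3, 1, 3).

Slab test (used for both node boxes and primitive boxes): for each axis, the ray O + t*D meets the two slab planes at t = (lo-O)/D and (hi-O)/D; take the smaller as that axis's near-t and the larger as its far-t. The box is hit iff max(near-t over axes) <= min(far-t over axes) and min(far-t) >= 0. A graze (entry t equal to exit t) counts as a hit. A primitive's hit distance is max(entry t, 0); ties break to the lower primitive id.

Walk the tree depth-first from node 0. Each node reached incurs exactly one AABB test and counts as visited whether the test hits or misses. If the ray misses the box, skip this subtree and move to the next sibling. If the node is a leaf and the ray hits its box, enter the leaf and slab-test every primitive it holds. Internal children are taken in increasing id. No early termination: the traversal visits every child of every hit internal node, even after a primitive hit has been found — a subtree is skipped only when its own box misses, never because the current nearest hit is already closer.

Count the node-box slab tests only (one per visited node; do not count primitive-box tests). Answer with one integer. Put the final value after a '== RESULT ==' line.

Walk:
N0 x:[5/3,43/3] y:[-4,30] z:[2/3,13] -> hit [5/3,13], descend [1, 4]
  N1 x:[10,43/3] y:[-4,30] z:[10/3,13] -> hit [10,13], descend [8, 10]
    N8 x:[10,43/3] y:[17,30] z:[13/3,31/3] -> miss, prune
    N10 x:[32/3,13] y:[-4,13] z:[10/3,13] -> hit [32/3,13] leaf, test {P3(miss), P12(miss), P13@t=12}
  N4 x:[5/3,22/3] y:[-3,24] z:[2/3,31/3] -> hit [5/3,22/3], descend [3, 5]
    N3 x:[10/3,22/3] y:[-3,11] z:[8,31/3] -> miss, prune
    N5 x:[5/3,10/3] y:[1,24] z:[2/3,19/3] -> hit [5/3,10/3], descend [7, 9]
      N7 x:[5/3,10/3] y:[21,24] z:[5/3,10/3] -> miss, prune
      N9 x:[5/3,3] y:[1,10] z:[2/3,19/3] -> hit [5/3,3] leaf, test {P4(miss), P5(miss), P6(miss)}

9 AABB tests over nodes [0, 1, 8, 10, 4, 3, 5, 7, 9]; 2 leaves entered; closest P13.

== RESULT ==
9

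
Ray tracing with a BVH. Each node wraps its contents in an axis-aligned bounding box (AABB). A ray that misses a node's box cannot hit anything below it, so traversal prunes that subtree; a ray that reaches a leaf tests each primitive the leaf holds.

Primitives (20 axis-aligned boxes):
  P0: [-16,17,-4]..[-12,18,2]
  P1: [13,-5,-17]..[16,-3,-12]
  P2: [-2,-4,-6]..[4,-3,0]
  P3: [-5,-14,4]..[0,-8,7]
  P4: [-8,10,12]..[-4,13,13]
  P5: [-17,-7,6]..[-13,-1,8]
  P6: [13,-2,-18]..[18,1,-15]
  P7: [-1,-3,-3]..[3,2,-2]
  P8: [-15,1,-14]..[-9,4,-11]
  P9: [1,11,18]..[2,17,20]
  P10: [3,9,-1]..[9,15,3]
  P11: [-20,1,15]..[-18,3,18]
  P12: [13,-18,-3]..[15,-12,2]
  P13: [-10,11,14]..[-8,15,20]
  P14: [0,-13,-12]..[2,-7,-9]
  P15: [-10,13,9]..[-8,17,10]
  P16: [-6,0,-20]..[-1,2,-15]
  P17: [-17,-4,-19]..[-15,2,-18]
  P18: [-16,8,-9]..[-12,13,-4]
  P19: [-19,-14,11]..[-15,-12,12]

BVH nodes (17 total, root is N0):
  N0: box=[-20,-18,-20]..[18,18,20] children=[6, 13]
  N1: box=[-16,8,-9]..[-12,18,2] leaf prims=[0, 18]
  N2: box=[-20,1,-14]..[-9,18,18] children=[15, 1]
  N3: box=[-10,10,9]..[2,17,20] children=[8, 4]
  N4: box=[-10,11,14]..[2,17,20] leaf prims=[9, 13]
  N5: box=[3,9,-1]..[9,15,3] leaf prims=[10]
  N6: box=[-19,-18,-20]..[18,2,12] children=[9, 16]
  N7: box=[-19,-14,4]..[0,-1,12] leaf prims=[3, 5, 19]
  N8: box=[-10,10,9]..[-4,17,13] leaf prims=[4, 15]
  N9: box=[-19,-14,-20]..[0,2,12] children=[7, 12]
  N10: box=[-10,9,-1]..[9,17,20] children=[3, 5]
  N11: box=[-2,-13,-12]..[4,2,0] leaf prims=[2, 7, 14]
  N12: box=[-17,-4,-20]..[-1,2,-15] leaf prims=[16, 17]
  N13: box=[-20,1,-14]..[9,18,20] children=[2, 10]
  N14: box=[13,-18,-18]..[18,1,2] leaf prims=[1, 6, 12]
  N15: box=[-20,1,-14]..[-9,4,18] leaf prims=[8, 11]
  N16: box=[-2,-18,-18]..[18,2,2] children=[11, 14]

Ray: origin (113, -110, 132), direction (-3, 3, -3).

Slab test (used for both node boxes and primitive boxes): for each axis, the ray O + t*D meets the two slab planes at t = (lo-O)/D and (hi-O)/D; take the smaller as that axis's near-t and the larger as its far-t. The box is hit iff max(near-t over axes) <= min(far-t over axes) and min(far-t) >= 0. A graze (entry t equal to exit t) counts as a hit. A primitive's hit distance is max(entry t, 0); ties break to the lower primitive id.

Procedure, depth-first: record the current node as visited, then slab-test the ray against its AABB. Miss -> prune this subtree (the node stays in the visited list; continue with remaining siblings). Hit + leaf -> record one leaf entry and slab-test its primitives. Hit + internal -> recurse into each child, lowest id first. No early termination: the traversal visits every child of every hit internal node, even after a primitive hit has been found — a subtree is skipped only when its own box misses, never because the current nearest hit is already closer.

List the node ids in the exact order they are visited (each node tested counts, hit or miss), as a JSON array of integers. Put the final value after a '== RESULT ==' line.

Walk:
N0 x:[95/3,133/3] y:[92/3,128/3] z:[112/3,152/3] -> hit [112/3,128/3], descend [6, 13]
  N6 x:[95/3,44] y:[92/3,112/3] z:[40,152/3] -> miss, prune
  N13 x:[104/3,133/3] y:[37,128/3] z:[112/3,146/3] -> hit [112/3,128/3], descend [2, 10]
    N2 x:[122/3,133/3] y:[37,128/3] z:[38,146/3] -> hit [122/3,128/3], descend [1, 15]
      N1 x:[125/3,43] y:[118/3,128/3] z:[130/3,47] -> miss, prune
      N15 x:[122/3,133/3] y:[37,38] z:[38,146/3] -> miss, prune
    N10 x:[104/3,41] y:[119/3,127/3] z:[112/3,133/3] -> hit [119/3,41], descend [3, 5]
      N3 x:[37,41] y:[40,127/3] z:[112/3,41] -> hit [40,41], descend [4, 8]
        N4 x:[37,41] y:[121/3,127/3] z:[112/3,118/3] -> miss, prune
        N8 x:[39,41] y:[40,127/3] z:[119/3,41] -> hit [40,41] leaf, test {P4@t=40, P15@t=41}
      N5 x:[104/3,110/3] y:[119/3,125/3] z:[43,133/3] -> miss, prune

order=[0, 6, 13, 2, 1, 15, 10, 3, 4, 8, 5]  |boxes|=11  |leaves|=1  hit=P4

== RESULT ==
[0, 6, 13, 2, 1, 15, 10, 3, 4, 8, 5]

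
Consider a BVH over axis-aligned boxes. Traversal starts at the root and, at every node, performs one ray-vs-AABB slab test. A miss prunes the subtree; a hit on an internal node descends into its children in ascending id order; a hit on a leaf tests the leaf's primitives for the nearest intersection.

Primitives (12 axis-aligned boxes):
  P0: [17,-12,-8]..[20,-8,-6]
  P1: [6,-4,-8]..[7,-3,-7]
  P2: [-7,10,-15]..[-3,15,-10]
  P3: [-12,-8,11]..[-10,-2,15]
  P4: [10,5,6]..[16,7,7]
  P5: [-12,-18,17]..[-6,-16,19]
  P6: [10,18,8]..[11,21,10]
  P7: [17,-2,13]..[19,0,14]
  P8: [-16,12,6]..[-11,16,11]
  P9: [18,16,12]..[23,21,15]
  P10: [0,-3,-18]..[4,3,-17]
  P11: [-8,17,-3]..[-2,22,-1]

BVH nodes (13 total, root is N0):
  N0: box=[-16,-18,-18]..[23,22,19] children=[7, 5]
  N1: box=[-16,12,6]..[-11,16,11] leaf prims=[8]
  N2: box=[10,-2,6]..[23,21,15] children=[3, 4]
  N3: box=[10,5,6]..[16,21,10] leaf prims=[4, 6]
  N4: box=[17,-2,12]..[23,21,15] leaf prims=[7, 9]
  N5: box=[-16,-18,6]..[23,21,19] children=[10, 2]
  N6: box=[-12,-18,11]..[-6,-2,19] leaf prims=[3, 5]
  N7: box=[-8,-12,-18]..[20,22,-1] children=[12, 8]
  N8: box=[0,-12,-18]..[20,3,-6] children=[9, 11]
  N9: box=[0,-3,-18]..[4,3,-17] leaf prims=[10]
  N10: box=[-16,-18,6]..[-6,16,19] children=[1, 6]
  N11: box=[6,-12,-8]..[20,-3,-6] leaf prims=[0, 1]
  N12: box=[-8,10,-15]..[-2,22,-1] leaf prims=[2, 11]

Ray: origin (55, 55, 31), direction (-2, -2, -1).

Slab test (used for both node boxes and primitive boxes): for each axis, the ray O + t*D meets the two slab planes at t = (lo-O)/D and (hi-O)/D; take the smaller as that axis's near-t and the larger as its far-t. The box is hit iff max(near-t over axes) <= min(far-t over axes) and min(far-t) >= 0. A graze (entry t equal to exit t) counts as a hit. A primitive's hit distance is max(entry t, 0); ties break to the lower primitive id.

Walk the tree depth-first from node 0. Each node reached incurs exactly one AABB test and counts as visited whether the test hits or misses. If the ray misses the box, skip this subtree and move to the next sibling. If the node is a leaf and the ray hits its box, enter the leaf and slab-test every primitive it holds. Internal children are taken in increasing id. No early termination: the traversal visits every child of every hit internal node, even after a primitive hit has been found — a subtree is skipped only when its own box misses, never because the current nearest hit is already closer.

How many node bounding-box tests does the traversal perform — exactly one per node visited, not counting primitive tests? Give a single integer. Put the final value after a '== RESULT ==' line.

Trace the traversal:
N0 x:[16,71/2] y:[33/2,73/2] z:[12,49] -> hit [33/2,71/2], descend [5, 7]
  N5 x:[16,71/2] y:[17,73/2] z:[12,25] -> hit [17,25], descend [2, 10]
    N2 x:[16,45/2] y:[17,57/2] z:[16,25] -> hit [17,45/2], descend [3, 4]
      N3 x:[39/2,45/2] y:[17,25] z:[21,25] -> hit [21,45/2] leaf, test {P4(miss), P6(miss)}
      N4 x:[16,19] y:[17,57/2] z:[16,19] -> hit [17,19] leaf, test {P7(miss), P9@t=17}
    N10 x:[61/2,71/2] y:[39/2,73/2] z:[12,25] -> miss, prune
  N7 x:[35/2,63/2] y:[33/2,67/2] z:[32,49] -> miss, prune

Visited [0, 5, 2, 3, 4, 10, 7]. Tests: 7 box, 2 leaf. Nearest: P9.

== RESULT ==
7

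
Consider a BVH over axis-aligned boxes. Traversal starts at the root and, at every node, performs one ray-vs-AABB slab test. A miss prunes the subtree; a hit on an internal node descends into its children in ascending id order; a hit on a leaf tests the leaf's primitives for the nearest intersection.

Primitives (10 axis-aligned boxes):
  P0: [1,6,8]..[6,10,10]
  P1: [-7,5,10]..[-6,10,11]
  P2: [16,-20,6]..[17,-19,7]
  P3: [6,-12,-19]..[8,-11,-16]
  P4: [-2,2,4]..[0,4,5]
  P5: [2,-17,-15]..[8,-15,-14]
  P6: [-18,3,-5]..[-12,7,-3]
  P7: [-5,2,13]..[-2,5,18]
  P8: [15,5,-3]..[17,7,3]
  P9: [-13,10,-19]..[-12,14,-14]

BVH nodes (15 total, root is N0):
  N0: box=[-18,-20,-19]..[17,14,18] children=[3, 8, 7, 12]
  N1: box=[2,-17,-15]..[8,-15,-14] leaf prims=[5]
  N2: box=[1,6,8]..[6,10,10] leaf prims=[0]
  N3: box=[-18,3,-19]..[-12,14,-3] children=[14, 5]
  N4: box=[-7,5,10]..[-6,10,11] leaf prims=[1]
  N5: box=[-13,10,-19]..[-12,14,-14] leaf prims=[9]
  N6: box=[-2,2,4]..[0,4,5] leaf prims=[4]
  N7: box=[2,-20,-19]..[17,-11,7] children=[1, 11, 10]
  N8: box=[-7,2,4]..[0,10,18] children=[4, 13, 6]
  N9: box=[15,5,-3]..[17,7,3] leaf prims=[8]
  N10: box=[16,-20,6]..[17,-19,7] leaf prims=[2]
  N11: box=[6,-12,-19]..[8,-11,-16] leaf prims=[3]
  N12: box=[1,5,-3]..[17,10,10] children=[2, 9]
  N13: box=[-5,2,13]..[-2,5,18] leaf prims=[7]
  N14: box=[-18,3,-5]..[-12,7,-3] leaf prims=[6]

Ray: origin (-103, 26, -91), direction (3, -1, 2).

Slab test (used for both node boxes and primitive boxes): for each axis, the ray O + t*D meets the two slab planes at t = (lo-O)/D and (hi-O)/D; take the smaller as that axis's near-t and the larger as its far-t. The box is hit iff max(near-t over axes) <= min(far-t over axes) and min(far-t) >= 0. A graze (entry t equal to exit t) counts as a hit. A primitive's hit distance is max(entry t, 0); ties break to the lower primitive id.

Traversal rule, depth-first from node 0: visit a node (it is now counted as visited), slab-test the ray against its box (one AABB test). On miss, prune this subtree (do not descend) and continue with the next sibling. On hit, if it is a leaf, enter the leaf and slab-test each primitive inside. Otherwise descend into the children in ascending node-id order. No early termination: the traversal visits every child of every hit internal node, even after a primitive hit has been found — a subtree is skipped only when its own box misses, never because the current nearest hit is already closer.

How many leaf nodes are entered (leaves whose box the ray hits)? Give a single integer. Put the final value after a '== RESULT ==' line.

Trace the traversal:
N0 x:[85/3,40] y:[12,46] z:[36,109/2] -> hit [36,40], descend [3, 7, 8, 12]
  N3 x:[85/3,91/3] y:[12,23] z:[36,44] -> miss, prune
  N7 x:[35,40] y:[37,46] z:[36,49] -> hit [37,40], descend [1, 10, 11]
    N1 x:[35,37] y:[41,43] z:[38,77/2] -> miss, prune
    N10 x:[119/3,40] y:[45,46] z:[97/2,49] -> miss, prune
    N11 x:[109/3,37] y:[37,38] z:[36,75/2] -> hit [37,37] leaf, test {P3@t=37}
  N8 x:[32,103/3] y:[16,24] z:[95/2,109/2] -> miss, prune
  N12 x:[104/3,40] y:[16,21] z:[44,101/2] -> miss, prune

order=[0, 3, 7, 1, 10, 11, 8, 12]  |boxes|=8  |leaves|=1  hit=P3

== RESULT ==
1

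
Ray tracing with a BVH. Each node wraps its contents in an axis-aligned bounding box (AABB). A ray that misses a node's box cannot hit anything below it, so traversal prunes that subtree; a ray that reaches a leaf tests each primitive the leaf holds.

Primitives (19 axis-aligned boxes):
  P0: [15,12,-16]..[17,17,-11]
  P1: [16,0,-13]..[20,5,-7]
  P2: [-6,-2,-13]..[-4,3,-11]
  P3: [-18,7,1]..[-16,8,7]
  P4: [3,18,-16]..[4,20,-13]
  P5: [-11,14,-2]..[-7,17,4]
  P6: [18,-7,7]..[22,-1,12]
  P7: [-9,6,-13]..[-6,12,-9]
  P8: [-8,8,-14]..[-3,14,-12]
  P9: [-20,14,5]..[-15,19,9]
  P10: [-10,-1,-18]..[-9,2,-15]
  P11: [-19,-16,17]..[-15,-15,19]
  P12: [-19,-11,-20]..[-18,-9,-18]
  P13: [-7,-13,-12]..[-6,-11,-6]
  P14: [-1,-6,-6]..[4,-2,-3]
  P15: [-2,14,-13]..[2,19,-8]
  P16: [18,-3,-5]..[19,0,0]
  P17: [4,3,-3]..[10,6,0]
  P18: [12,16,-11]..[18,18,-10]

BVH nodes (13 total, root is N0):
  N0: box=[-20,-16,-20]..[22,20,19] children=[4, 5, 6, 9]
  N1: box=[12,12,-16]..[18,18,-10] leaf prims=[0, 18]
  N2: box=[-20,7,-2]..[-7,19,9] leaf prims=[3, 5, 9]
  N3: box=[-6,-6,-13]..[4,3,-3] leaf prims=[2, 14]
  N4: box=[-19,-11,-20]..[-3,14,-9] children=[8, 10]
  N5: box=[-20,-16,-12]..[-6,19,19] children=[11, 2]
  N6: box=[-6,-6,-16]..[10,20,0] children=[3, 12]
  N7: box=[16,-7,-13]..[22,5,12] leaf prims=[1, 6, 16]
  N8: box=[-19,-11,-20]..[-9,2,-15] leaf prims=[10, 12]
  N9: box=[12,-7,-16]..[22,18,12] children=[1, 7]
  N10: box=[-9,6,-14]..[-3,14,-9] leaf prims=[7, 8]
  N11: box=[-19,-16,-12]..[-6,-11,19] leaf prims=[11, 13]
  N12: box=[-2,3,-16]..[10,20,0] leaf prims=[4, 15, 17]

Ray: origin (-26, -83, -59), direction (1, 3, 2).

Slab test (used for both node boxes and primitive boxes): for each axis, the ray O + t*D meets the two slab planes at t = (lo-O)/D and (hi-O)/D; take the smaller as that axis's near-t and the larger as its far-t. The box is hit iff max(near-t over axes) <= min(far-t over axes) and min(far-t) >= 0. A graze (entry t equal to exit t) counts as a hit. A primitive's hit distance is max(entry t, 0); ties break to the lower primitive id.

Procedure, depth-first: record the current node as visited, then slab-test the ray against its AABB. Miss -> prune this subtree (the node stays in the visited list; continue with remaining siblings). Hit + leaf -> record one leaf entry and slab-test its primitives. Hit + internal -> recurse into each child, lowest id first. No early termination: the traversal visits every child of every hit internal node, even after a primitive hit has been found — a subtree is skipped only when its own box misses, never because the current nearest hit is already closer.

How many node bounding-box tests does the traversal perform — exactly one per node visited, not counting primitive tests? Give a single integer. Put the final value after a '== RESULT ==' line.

Walk:
N0 x:[6,48] y:[67/3,103/3] z:[39/2,39] -> hit [67/3,103/3], descend [4, 5, 6, 9]
  N4 x:[7,23] y:[24,97/3] z:[39/2,25] -> miss, prune
  N5 x:[6,20] y:[67/3,34] z:[47/2,39] -> miss, prune
  N6 x:[20,36] y:[77/3,103/3] z:[43/2,59/2] -> hit [77/3,59/2], descend [3, 12]
    N3 x:[20,30] y:[77/3,86/3] z:[23,28] -> hit [77/3,28] leaf, test {P2(miss), P14@t=53/2}
    N12 x:[24,36] y:[86/3,103/3] z:[43/2,59/2] -> hit [86/3,59/2] leaf, test {P4(miss), P15(miss), P17(miss)}
  N9 x:[38,48] y:[76/3,101/3] z:[43/2,71/2] -> miss, prune

Summary -> nodes [0, 4, 5, 6, 3, 12, 9]; box-tests=7; leaf-entries=2; first=P14

== RESULT ==
7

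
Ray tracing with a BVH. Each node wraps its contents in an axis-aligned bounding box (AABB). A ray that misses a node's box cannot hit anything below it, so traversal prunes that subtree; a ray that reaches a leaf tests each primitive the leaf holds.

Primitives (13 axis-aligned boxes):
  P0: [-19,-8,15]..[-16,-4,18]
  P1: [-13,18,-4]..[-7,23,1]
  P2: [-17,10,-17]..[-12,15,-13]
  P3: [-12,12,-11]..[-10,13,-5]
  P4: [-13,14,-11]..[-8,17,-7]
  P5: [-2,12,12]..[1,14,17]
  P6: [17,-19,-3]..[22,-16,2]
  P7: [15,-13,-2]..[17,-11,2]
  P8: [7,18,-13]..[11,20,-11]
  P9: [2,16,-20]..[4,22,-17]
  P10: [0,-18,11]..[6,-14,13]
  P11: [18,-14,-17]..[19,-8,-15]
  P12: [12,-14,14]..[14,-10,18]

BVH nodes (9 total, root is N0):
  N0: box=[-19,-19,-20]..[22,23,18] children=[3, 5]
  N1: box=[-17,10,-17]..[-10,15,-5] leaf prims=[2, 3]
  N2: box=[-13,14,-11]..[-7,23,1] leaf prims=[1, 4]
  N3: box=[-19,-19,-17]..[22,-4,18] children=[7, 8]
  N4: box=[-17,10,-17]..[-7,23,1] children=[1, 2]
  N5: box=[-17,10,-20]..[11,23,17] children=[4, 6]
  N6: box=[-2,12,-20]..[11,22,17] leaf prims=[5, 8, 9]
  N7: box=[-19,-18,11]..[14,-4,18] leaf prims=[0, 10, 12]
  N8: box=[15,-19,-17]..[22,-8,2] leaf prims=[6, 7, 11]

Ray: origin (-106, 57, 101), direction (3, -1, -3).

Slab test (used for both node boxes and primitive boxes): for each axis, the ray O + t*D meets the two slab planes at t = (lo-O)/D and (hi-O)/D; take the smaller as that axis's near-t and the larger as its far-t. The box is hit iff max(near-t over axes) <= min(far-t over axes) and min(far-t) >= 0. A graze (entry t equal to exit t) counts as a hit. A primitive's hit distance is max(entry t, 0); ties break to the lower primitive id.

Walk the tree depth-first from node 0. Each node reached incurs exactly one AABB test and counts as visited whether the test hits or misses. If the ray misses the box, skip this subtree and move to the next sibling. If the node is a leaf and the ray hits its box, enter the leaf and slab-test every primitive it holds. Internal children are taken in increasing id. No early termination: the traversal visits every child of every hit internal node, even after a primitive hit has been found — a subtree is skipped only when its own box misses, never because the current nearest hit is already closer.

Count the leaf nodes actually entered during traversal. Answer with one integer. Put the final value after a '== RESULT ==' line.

Trace the traversal:
N0 x:[29,128/3] y:[34,76] z:[83/3,121/3] -> hit [34,121/3], descend [3, 5]
  N3 x:[29,128/3] y:[61,76] z:[83/3,118/3] -> miss, prune
  N5 x:[89/3,39] y:[34,47] z:[28,121/3] -> hit [34,39], descend [4, 6]
    N4 x:[89/3,33] y:[34,47] z:[100/3,118/3] -> miss, prune
    N6 x:[104/3,39] y:[35,45] z:[28,121/3] -> hit [35,39] leaf, test {P5(miss), P8@t=113/3, P9(miss)}

Visited [0, 3, 5, 4, 6]. Tests: 5 box, 1 leaf. Nearest: P8.

== RESULT ==
1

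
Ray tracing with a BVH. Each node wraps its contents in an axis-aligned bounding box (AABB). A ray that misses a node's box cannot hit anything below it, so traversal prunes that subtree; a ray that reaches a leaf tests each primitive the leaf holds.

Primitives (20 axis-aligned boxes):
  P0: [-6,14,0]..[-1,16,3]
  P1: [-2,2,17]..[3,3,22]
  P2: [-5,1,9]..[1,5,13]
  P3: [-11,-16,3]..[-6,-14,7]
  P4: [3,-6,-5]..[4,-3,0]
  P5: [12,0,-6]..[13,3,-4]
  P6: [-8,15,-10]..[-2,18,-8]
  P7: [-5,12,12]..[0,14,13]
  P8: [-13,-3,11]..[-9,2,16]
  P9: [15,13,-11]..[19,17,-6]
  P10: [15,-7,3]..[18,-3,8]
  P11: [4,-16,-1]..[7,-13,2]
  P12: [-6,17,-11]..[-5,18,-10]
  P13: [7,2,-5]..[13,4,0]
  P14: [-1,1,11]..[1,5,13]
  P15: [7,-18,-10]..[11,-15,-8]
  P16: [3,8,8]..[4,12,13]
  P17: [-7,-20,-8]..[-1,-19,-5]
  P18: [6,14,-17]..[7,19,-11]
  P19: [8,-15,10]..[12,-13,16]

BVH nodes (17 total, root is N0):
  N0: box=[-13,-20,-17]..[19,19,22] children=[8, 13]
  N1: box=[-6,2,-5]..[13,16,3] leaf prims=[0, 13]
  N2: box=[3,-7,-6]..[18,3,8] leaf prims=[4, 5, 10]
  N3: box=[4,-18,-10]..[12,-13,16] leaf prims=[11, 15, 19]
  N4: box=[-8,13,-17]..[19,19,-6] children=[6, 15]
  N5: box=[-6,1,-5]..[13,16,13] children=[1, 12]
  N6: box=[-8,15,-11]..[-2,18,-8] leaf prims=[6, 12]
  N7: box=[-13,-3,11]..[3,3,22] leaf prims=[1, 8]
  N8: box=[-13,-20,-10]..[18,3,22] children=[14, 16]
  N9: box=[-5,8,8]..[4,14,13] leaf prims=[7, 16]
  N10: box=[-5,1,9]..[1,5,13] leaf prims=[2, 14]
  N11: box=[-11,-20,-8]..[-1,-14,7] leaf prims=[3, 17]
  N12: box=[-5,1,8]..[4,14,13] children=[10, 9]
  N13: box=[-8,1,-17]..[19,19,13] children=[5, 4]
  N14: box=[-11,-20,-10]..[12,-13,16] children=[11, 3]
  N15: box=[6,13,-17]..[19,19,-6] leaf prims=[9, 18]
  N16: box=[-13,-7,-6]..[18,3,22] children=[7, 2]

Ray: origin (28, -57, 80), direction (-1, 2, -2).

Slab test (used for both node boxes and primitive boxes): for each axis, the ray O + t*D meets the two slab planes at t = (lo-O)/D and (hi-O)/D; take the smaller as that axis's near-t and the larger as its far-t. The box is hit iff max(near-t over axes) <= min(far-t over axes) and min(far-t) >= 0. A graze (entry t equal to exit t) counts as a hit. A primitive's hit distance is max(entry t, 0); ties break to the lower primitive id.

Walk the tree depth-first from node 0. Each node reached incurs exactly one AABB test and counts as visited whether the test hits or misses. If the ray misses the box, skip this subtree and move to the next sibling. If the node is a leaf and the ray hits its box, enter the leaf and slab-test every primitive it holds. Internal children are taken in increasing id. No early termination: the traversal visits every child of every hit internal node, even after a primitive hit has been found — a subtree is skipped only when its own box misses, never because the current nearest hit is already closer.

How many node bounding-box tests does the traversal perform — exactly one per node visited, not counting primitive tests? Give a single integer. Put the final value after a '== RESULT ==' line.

Traverse from the root:
N0 x:[9,41] y:[37/2,38] z:[29,97/2] -> hit [29,38], descend [8, 13]
  N8 x:[10,41] y:[37/2,30] z:[29,45] -> hit [29,30], descend [14, 16]
    N14 x:[16,39] y:[37/2,22] z:[32,45] -> miss, prune
    N16 x:[10,41] y:[25,30] z:[29,43] -> hit [29,30], descend [2, 7]
      N2 x:[10,25] y:[25,30] z:[36,43] -> miss, prune
      N7 x:[25,41] y:[27,30] z:[29,69/2] -> hit [29,30] leaf, test {P1@t=59/2, P8(miss)}
  N13 x:[9,36] y:[29,38] z:[67/2,97/2] -> hit [67/2,36], descend [4, 5]
    N4 x:[9,36] y:[35,38] z:[43,97/2] -> miss, prune
    N5 x:[15,34] y:[29,73/2] z:[67/2,85/2] -> hit [67/2,34], descend [1, 12]
      N1 x:[15,34] y:[59/2,73/2] z:[77/2,85/2] -> miss, prune
      N12 x:[24,33] y:[29,71/2] z:[67/2,36] -> miss, prune

Visited [0, 8, 14, 16, 2, 7, 13, 4, 5, 1, 12]. Tests: 11 box, 1 leaf. Nearest: P1.

== RESULT ==
11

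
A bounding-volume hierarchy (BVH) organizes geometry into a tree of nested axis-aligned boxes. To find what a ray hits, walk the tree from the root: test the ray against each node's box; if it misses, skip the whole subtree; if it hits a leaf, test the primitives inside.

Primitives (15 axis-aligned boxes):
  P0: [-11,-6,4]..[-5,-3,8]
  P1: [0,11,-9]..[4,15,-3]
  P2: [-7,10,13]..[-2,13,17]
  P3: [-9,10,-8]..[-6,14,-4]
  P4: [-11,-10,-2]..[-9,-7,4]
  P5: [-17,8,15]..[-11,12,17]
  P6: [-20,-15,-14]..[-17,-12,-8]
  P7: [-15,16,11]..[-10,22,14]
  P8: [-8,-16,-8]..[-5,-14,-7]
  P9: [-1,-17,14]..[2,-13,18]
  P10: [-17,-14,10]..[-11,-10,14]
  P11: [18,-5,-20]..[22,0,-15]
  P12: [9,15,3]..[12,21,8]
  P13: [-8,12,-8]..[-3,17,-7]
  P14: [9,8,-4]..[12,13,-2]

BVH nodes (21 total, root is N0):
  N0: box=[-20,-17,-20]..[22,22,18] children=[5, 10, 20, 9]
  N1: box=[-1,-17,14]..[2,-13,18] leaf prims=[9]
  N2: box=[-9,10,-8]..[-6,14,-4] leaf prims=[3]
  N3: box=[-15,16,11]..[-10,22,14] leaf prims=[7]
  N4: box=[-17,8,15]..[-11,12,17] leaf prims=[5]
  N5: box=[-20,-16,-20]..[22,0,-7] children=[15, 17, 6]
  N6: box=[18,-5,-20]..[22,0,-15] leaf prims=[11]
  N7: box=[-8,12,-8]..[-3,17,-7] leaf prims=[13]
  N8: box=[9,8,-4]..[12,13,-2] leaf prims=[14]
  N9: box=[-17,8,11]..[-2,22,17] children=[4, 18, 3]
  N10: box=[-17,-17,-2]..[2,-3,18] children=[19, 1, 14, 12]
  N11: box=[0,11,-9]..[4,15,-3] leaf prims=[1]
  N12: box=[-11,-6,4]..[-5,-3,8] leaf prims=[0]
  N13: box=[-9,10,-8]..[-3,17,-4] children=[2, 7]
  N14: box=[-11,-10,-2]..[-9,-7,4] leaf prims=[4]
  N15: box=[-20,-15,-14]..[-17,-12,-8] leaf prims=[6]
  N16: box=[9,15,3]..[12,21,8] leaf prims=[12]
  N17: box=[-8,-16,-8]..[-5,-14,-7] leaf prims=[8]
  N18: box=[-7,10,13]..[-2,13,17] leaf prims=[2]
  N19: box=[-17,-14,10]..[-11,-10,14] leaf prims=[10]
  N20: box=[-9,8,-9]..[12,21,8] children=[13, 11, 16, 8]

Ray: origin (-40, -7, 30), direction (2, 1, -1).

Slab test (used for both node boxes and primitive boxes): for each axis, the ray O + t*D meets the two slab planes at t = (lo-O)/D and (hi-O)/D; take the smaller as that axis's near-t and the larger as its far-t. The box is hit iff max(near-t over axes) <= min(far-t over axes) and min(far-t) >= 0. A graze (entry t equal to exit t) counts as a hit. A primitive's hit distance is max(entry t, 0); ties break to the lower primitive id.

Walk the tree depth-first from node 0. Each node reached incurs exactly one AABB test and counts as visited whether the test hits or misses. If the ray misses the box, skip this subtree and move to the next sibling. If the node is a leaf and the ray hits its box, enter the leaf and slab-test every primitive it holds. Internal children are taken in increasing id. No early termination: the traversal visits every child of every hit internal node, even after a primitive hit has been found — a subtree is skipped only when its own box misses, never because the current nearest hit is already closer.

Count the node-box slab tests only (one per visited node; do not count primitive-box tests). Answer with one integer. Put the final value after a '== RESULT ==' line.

Traverse from the root:
N0 x:[10,31] y:[-10,29] z:[12,50] -> hit [12,29], descend [5, 9, 10, 20]
  N5 x:[10,31] y:[-9,7] z:[37,50] -> miss, prune
  N9 x:[23/2,19] y:[15,29] z:[13,19] -> hit [15,19], descend [3, 4, 18]
    N3 x:[25/2,15] y:[23,29] z:[16,19] -> miss, prune
    N4 x:[23/2,29/2] y:[15,19] z:[13,15] -> miss, prune
    N18 x:[33/2,19] y:[17,20] z:[13,17] -> hit [17,17] leaf, test {P2@t=17}
  N10 x:[23/2,21] y:[-10,4] z:[12,32] -> miss, prune
  N20 x:[31/2,26] y:[15,28] z:[22,39] -> hit [22,26], descend [8, 11, 13, 16]
    N8 x:[49/2,26] y:[15,20] z:[32,34] -> miss, prune
    N11 x:[20,22] y:[18,22] z:[33,39] -> miss, prune
    N13 x:[31/2,37/2] y:[17,24] z:[34,38] -> miss, prune
    N16 x:[49/2,26] y:[22,28] z:[22,27] -> hit [49/2,26] leaf, test {P12@t=49/2}

12 AABB tests over nodes [0, 5, 9, 3, 4, 18, 10, 20, 8, 11, 13, 16]; 2 leaves entered; closest P2.

== RESULT ==
12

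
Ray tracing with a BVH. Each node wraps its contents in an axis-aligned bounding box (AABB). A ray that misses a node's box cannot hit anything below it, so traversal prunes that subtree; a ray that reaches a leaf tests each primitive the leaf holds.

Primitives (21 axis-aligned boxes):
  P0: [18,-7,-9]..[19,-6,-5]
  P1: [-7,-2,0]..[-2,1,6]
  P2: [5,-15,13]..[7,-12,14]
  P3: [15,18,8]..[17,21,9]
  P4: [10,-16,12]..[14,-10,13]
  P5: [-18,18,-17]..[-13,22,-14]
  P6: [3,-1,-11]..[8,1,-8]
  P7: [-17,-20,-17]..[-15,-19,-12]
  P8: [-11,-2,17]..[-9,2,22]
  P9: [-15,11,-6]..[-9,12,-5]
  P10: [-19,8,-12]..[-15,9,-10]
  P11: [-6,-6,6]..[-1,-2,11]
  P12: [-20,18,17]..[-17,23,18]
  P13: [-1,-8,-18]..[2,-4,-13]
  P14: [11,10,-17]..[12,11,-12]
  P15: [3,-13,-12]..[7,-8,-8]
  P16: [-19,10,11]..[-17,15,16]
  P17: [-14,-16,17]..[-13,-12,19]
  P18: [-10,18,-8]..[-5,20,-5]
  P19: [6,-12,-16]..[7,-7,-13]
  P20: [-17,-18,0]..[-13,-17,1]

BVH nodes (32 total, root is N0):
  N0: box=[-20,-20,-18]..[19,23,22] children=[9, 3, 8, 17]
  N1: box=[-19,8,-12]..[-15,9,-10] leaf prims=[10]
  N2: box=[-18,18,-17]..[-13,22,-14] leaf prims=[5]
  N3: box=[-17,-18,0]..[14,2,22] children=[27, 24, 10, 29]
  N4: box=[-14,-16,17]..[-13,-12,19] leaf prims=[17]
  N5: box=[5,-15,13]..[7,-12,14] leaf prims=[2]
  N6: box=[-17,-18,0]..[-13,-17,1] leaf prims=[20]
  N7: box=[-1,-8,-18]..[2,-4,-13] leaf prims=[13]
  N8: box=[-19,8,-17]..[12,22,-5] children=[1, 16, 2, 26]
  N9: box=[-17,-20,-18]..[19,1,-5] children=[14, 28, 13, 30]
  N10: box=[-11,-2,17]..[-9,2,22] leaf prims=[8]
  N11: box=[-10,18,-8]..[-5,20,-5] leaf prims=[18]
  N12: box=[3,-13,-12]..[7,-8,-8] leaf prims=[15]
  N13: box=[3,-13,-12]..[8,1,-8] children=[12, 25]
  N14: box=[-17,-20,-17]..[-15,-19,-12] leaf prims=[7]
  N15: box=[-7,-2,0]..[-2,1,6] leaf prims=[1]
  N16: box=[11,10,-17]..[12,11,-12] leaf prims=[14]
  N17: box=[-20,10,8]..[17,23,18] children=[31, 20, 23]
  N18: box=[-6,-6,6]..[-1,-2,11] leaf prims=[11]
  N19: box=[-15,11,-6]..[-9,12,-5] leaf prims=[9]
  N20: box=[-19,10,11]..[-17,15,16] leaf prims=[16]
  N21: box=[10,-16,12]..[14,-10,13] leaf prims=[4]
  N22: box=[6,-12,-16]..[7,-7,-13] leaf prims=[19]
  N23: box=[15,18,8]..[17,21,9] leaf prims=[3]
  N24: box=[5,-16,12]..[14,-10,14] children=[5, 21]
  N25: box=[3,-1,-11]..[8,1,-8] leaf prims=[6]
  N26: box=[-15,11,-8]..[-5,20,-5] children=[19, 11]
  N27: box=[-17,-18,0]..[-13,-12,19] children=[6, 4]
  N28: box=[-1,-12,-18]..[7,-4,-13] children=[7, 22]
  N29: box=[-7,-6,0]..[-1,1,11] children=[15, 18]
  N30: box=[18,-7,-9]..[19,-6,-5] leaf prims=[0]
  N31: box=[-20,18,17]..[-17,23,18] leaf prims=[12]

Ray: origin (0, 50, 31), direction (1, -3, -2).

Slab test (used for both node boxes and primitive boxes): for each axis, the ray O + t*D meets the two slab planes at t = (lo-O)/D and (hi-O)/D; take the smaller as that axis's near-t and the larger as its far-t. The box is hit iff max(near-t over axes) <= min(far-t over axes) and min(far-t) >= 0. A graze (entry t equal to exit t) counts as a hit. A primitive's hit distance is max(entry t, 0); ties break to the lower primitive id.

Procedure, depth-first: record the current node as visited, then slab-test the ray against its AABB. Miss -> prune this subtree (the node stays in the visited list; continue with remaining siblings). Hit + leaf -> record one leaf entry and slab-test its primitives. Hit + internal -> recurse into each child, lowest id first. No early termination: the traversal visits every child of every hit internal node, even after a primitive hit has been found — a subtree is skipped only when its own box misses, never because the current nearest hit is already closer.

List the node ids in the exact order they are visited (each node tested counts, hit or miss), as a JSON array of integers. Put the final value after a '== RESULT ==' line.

Walk:
N0 x:[-20,19] y:[9,70/3] z:[9/2,49/2] -> hit [9,19], descend [3, 8, 9, 17]
  N3 x:[-17,14] y:[16,68/3] z:[9/2,31/2] -> miss, prune
  N8 x:[-19,12] y:[28/3,14] z:[18,24] -> miss, prune
  N9 x:[-17,19] y:[49/3,70/3] z:[18,49/2] -> hit [18,19], descend [13, 14, 28, 30]
    N13 x:[3,8] y:[49/3,21] z:[39/2,43/2] -> miss, prune
    N14 x:[-17,-15] y:[23,70/3] z:[43/2,24] -> miss, prune
    N28 x:[-1,7] y:[18,62/3] z:[22,49/2] -> miss, prune
    N30 x:[18,19] y:[56/3,19] z:[18,20] -> hit [56/3,19] leaf, test {P0@t=56/3}
  N17 x:[-20,17] y:[9,40/3] z:[13/2,23/2] -> hit [9,23/2], descend [20, 23, 31]
    N20 x:[-19,-17] y:[35/3,40/3] z:[15/2,10] -> miss, prune
    N23 x:[15,17] y:[29/3,32/3] z:[11,23/2] -> miss, prune
    N31 x:[-20,-17] y:[9,32/3] z:[13/2,7] -> miss, prune

Visited [0, 3, 8, 9, 13, 14, 28, 30, 17, 20, 23, 31]. Tests: 12 box, 1 leaf. Nearest: P0.

== RESULT ==
[0, 3, 8, 9, 13, 14, 28, 30, 17, 20, 23, 31]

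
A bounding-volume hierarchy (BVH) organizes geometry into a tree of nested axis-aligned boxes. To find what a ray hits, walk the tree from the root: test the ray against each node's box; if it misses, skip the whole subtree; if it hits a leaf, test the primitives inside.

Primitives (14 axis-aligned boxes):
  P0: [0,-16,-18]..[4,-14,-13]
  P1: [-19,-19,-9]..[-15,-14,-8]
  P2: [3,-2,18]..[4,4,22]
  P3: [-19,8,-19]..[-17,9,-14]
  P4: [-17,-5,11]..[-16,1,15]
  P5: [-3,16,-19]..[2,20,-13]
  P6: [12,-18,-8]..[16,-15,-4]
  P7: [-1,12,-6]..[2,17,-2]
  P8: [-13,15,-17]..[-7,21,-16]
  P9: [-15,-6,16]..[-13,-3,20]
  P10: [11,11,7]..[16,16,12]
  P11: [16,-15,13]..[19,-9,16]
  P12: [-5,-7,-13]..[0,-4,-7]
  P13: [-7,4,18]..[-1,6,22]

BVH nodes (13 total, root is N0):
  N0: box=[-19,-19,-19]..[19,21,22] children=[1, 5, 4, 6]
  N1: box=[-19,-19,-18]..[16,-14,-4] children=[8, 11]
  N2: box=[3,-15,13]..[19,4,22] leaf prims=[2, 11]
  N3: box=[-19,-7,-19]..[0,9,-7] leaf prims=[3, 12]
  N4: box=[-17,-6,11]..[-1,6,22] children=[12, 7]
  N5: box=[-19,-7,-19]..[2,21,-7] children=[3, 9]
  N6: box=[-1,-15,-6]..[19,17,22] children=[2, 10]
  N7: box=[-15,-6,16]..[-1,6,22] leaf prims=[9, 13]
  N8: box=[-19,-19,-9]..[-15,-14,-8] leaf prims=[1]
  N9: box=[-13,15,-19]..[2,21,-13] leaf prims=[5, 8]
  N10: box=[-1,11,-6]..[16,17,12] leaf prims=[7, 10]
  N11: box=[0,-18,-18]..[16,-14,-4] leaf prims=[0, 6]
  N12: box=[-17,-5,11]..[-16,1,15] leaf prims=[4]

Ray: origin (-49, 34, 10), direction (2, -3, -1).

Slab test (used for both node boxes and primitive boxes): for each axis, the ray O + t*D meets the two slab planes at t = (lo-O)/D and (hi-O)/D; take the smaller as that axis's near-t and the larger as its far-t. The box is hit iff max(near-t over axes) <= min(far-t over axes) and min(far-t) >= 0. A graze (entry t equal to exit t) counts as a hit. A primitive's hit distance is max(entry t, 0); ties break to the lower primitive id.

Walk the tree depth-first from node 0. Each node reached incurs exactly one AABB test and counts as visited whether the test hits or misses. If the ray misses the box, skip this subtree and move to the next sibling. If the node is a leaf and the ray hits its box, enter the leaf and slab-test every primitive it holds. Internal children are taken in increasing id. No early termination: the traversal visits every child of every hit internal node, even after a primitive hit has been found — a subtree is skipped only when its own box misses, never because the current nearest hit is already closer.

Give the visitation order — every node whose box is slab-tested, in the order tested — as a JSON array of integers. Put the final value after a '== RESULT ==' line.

Trace the traversal:
N0 x:[15,34] y:[13/3,53/3] z:[-12,29] -> hit [15,53/3], descend [1, 4, 5, 6]
  N1 x:[15,65/2] y:[16,53/3] z:[14,28] -> hit [16,53/3], descend [8, 11]
    N8 x:[15,17] y:[16,53/3] z:[18,19] -> miss, prune
    N11 x:[49/2,65/2] y:[16,52/3] z:[14,28] -> miss, prune
  N4 x:[16,24] y:[28/3,40/3] z:[-12,-1] -> miss, prune
  N5 x:[15,51/2] y:[13/3,41/3] z:[17,29] -> miss, prune
  N6 x:[24,34] y:[17/3,49/3] z:[-12,16] -> miss, prune

7 AABB tests over nodes [0, 1, 8, 11, 4, 5, 6]; 0 leaves entered; closest miss.

== RESULT ==
[0, 1, 8, 11, 4, 5, 6]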